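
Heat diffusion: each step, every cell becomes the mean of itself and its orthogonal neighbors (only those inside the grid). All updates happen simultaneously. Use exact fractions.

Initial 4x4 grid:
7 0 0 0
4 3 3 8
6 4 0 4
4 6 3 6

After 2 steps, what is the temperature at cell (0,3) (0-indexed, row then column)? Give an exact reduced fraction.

Answer: 43/18

Derivation:
Step 1: cell (0,3) = 8/3
Step 2: cell (0,3) = 43/18
Full grid after step 2:
  67/18 583/240 523/240 43/18
  479/120 169/50 129/50 823/240
  559/120 363/100 353/100 923/240
  169/36 257/60 227/60 151/36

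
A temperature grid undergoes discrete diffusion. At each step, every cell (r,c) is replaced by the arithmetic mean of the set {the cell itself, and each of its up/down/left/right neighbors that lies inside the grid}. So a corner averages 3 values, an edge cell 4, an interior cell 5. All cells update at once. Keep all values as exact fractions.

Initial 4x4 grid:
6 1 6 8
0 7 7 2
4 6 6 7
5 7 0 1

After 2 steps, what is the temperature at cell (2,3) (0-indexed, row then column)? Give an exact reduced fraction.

Step 1: cell (2,3) = 4
Step 2: cell (2,3) = 67/15
Full grid after step 2:
  139/36 511/120 643/120 101/18
  109/30 501/100 53/10 157/30
  29/6 473/100 243/50 67/15
  163/36 29/6 119/30 61/18

Answer: 67/15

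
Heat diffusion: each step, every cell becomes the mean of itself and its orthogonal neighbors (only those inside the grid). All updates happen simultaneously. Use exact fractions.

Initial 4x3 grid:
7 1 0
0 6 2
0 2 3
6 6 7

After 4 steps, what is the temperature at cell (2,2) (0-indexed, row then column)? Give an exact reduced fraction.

Step 1: cell (2,2) = 7/2
Step 2: cell (2,2) = 899/240
Step 3: cell (2,2) = 25331/7200
Step 4: cell (2,2) = 769787/216000
Full grid after step 4:
  22577/8100 1131569/432000 9587/3600
  621817/216000 533581/180000 206689/72000
  80893/24000 1223437/360000 769787/216000
  158879/43200 3392543/864000 513337/129600

Answer: 769787/216000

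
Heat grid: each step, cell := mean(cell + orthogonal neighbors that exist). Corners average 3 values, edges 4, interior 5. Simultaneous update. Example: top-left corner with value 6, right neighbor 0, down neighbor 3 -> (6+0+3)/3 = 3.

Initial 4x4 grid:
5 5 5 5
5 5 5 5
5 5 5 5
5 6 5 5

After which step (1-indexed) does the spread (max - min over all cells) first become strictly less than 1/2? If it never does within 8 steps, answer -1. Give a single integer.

Answer: 1

Derivation:
Step 1: max=16/3, min=5, spread=1/3
  -> spread < 1/2 first at step 1
Step 2: max=631/120, min=5, spread=31/120
Step 3: max=5611/1080, min=5, spread=211/1080
Step 4: max=556843/108000, min=5, spread=16843/108000
Step 5: max=4998643/972000, min=45079/9000, spread=130111/972000
Step 6: max=149442367/29160000, min=2707159/540000, spread=3255781/29160000
Step 7: max=4474353691/874800000, min=2711107/540000, spread=82360351/874800000
Step 8: max=133971316891/26244000000, min=488506441/97200000, spread=2074577821/26244000000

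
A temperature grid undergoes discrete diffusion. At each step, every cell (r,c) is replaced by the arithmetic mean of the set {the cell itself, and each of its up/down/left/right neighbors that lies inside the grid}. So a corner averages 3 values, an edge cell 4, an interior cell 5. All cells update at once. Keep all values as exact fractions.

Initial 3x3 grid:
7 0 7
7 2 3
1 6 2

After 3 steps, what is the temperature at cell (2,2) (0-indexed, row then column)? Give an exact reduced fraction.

Step 1: cell (2,2) = 11/3
Step 2: cell (2,2) = 119/36
Step 3: cell (2,2) = 7561/2160
Full grid after step 3:
  9001/2160 4631/1200 3973/1080
  57997/14400 11407/3000 8437/2400
  1067/270 52147/14400 7561/2160

Answer: 7561/2160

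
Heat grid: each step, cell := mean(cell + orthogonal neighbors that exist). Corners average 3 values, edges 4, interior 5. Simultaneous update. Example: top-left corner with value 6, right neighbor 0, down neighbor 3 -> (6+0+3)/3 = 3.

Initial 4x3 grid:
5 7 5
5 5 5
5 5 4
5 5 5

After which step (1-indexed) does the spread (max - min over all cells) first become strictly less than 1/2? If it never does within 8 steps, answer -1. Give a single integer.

Step 1: max=17/3, min=14/3, spread=1
Step 2: max=667/120, min=569/120, spread=49/60
Step 3: max=5837/1080, min=5189/1080, spread=3/5
Step 4: max=2298763/432000, min=158111/32400, spread=571849/1296000
  -> spread < 1/2 first at step 4
Step 5: max=20523233/3888000, min=4765097/972000, spread=97523/259200
Step 6: max=1221054007/233280000, min=144119129/29160000, spread=302671/1036800
Step 7: max=72933957413/13996800000, min=8685956311/1749600000, spread=45950759/186624000
Step 8: max=4355531355967/839808000000, min=523635705449/104976000000, spread=443855233/2239488000

Answer: 4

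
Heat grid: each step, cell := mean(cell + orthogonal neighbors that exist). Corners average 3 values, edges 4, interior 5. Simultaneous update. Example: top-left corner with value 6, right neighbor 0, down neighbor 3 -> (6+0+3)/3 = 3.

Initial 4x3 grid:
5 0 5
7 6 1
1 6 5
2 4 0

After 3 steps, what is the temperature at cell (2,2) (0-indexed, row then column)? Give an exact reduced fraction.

Step 1: cell (2,2) = 3
Step 2: cell (2,2) = 293/80
Step 3: cell (2,2) = 2731/800
Full grid after step 3:
  191/48 2317/600 491/144
  9953/2400 474/125 8803/2400
  26729/7200 5603/1500 2731/800
  7319/2160 11677/3600 2363/720

Answer: 2731/800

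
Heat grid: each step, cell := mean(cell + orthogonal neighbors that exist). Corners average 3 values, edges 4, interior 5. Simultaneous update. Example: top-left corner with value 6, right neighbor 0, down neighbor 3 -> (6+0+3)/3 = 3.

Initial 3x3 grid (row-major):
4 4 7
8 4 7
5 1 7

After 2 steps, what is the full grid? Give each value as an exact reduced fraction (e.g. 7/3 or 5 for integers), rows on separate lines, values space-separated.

Answer: 46/9 1253/240 17/3
401/80 253/50 441/80
85/18 1123/240 31/6

Derivation:
After step 1:
  16/3 19/4 6
  21/4 24/5 25/4
  14/3 17/4 5
After step 2:
  46/9 1253/240 17/3
  401/80 253/50 441/80
  85/18 1123/240 31/6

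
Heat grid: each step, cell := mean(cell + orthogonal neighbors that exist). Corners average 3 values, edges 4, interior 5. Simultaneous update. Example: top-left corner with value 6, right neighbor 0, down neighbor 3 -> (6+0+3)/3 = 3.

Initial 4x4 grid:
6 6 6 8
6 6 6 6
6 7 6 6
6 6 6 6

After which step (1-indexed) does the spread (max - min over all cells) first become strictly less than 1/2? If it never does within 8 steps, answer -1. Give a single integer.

Answer: 3

Derivation:
Step 1: max=20/3, min=6, spread=2/3
Step 2: max=59/9, min=6, spread=5/9
Step 3: max=689/108, min=4861/800, spread=6553/21600
  -> spread < 1/2 first at step 3
Step 4: max=51383/8100, min=14647/2400, spread=3119/12960
Step 5: max=764107/121500, min=176329/28800, spread=647009/3888000
Step 6: max=9138391/1458000, min=397278979/64800000, spread=79845589/583200000
Step 7: max=546222473/87480000, min=1788033407/291600000, spread=98124509/874800000
Step 8: max=10219871897/1640250000, min=53681586371/8748000000, spread=2473191239/26244000000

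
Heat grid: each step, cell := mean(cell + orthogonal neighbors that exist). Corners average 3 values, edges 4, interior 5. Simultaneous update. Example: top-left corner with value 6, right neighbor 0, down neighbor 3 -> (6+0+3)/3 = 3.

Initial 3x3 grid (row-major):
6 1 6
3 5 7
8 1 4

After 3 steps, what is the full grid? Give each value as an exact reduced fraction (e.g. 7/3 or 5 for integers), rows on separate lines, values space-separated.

Answer: 1123/270 10793/2400 1193/270
32129/7200 527/125 33529/7200
127/30 10793/2400 391/90

Derivation:
After step 1:
  10/3 9/2 14/3
  11/2 17/5 11/2
  4 9/2 4
After step 2:
  40/9 159/40 44/9
  487/120 117/25 527/120
  14/3 159/40 14/3
After step 3:
  1123/270 10793/2400 1193/270
  32129/7200 527/125 33529/7200
  127/30 10793/2400 391/90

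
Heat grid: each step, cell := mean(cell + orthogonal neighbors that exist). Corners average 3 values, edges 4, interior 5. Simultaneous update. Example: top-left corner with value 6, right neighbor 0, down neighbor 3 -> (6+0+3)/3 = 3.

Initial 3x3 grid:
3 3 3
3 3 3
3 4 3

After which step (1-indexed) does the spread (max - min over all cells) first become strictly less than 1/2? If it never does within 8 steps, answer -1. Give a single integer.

Answer: 1

Derivation:
Step 1: max=10/3, min=3, spread=1/3
  -> spread < 1/2 first at step 1
Step 2: max=787/240, min=3, spread=67/240
Step 3: max=6917/2160, min=607/200, spread=1807/10800
Step 4: max=2749963/864000, min=16561/5400, spread=33401/288000
Step 5: max=24557933/7776000, min=1663391/540000, spread=3025513/38880000
Step 6: max=9796126867/3110400000, min=89155949/28800000, spread=53531/995328
Step 7: max=585904925849/186624000000, min=24119116051/7776000000, spread=450953/11943936
Step 8: max=35101223560603/11197440000000, min=2900368610519/933120000000, spread=3799043/143327232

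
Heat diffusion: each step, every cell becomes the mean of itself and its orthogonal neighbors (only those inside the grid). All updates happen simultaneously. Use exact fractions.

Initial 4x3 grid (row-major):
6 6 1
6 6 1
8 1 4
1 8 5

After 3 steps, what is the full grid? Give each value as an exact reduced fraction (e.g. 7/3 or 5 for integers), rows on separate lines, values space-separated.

Answer: 731/144 65903/14400 787/216
6299/1200 1597/375 27919/7200
1067/225 1757/375 27619/7200
10789/2160 63463/14400 4817/1080

Derivation:
After step 1:
  6 19/4 8/3
  13/2 4 3
  4 27/5 11/4
  17/3 15/4 17/3
After step 2:
  23/4 209/48 125/36
  41/8 473/100 149/48
  647/120 199/50 1009/240
  161/36 1229/240 73/18
After step 3:
  731/144 65903/14400 787/216
  6299/1200 1597/375 27919/7200
  1067/225 1757/375 27619/7200
  10789/2160 63463/14400 4817/1080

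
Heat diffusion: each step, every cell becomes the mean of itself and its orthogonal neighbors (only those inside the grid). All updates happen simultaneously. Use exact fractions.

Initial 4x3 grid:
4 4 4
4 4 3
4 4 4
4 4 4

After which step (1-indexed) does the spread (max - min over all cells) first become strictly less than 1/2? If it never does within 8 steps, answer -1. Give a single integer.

Answer: 1

Derivation:
Step 1: max=4, min=11/3, spread=1/3
  -> spread < 1/2 first at step 1
Step 2: max=4, min=449/120, spread=31/120
Step 3: max=4, min=4109/1080, spread=211/1080
Step 4: max=7153/1800, min=415103/108000, spread=14077/108000
Step 5: max=428317/108000, min=3747593/972000, spread=5363/48600
Step 6: max=237131/60000, min=112899191/29160000, spread=93859/1166400
Step 7: max=383463533/97200000, min=6788125519/1749600000, spread=4568723/69984000
Step 8: max=11482381111/2916000000, min=408123564371/104976000000, spread=8387449/167961600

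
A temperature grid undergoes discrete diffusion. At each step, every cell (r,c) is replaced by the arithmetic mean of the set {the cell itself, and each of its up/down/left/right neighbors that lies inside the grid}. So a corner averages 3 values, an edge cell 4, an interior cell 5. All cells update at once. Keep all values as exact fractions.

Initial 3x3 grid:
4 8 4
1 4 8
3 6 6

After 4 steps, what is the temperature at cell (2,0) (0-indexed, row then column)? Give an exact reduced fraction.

Answer: 568633/129600

Derivation:
Step 1: cell (2,0) = 10/3
Step 2: cell (2,0) = 133/36
Step 3: cell (2,0) = 9179/2160
Step 4: cell (2,0) = 568633/129600
Full grid after step 4:
  146977/32400 363953/72000 350479/64800
  967609/216000 587219/120000 2361343/432000
  568633/129600 1414187/288000 686483/129600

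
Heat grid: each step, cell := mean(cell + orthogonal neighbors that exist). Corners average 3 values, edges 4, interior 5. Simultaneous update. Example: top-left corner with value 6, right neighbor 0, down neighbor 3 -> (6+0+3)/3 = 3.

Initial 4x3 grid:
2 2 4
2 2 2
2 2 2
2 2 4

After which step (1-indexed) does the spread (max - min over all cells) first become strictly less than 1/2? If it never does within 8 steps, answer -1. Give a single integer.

Step 1: max=8/3, min=2, spread=2/3
Step 2: max=23/9, min=2, spread=5/9
Step 3: max=523/216, min=251/120, spread=89/270
  -> spread < 1/2 first at step 3
Step 4: max=30767/12960, min=3851/1800, spread=15199/64800
Step 5: max=1816513/777600, min=13063/6000, spread=617741/3888000
Step 6: max=45001393/19440000, min=14267131/6480000, spread=55/486
Step 7: max=2683043387/1166400000, min=862793629/388800000, spread=7573/93312
Step 8: max=160220778133/69984000000, min=17349739237/7776000000, spread=32585/559872

Answer: 3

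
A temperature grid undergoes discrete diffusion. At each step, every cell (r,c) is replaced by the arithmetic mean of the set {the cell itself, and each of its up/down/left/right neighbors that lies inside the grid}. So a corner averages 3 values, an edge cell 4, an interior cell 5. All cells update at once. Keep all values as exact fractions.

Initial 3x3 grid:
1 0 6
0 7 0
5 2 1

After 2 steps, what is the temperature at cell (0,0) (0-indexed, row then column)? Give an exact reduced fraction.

Step 1: cell (0,0) = 1/3
Step 2: cell (0,0) = 85/36
Full grid after step 2:
  85/36 229/120 3
  463/240 79/25 83/40
  28/9 533/240 11/4

Answer: 85/36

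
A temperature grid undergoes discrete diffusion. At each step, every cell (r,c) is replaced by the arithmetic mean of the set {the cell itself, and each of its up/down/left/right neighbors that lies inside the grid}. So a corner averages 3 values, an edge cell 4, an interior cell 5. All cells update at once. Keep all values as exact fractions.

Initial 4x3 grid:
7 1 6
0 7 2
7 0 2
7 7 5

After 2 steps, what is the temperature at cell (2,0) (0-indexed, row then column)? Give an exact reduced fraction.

Step 1: cell (2,0) = 7/2
Step 2: cell (2,0) = 407/80
Full grid after step 2:
  79/18 155/48 25/6
  161/48 427/100 23/8
  407/80 171/50 473/120
  61/12 1261/240 35/9

Answer: 407/80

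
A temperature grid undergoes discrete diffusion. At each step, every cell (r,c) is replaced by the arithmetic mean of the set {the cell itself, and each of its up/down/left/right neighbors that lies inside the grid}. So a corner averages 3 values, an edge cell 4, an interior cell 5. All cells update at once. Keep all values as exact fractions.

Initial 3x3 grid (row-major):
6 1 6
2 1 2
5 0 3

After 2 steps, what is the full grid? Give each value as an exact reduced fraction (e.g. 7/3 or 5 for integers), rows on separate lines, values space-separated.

Answer: 10/3 107/40 19/6
301/120 269/100 133/60
97/36 149/80 83/36

Derivation:
After step 1:
  3 7/2 3
  7/2 6/5 3
  7/3 9/4 5/3
After step 2:
  10/3 107/40 19/6
  301/120 269/100 133/60
  97/36 149/80 83/36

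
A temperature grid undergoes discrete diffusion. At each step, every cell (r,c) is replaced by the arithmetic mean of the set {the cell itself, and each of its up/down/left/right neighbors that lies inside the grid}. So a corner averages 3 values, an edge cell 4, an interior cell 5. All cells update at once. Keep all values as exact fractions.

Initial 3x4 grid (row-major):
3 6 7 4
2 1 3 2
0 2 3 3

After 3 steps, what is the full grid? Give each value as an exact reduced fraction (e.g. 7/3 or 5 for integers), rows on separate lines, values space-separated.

Answer: 6763/2160 5009/1440 5611/1440 8357/2160
1147/480 287/100 641/200 407/120
4223/2160 3139/1440 3881/1440 6217/2160

Derivation:
After step 1:
  11/3 17/4 5 13/3
  3/2 14/5 16/5 3
  4/3 3/2 11/4 8/3
After step 2:
  113/36 943/240 1007/240 37/9
  93/40 53/20 67/20 33/10
  13/9 503/240 607/240 101/36
After step 3:
  6763/2160 5009/1440 5611/1440 8357/2160
  1147/480 287/100 641/200 407/120
  4223/2160 3139/1440 3881/1440 6217/2160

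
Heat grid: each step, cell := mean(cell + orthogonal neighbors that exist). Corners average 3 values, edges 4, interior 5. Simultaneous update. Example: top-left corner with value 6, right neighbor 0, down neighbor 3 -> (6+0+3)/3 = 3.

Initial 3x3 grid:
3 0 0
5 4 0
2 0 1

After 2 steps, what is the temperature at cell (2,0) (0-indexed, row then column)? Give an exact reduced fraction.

Step 1: cell (2,0) = 7/3
Step 2: cell (2,0) = 91/36
Full grid after step 2:
  95/36 373/240 1
  103/40 201/100 203/240
  91/36 373/240 10/9

Answer: 91/36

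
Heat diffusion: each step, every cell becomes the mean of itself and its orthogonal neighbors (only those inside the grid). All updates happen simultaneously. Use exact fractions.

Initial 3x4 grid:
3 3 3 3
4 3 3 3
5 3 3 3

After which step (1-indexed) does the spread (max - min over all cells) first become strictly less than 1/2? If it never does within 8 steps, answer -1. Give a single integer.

Step 1: max=4, min=3, spread=1
Step 2: max=15/4, min=3, spread=3/4
Step 3: max=2579/720, min=3, spread=419/720
Step 4: max=150803/43200, min=679/225, spread=4087/8640
  -> spread < 1/2 first at step 4
Step 5: max=328831/96000, min=164449/54000, spread=65659/172800
Step 6: max=525830263/155520000, min=1658551/540000, spread=1926703/6220800
Step 7: max=31236366517/9331200000, min=300926677/97200000, spread=93896221/373248000
Step 8: max=620036380501/186624000000, min=36352946711/11664000000, spread=61422773/298598400

Answer: 4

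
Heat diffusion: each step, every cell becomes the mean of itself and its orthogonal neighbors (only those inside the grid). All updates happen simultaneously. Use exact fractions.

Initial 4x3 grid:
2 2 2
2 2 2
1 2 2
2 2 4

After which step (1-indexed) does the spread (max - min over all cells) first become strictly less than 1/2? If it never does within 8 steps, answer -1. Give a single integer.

Answer: 3

Derivation:
Step 1: max=8/3, min=5/3, spread=1
Step 2: max=23/9, min=209/120, spread=293/360
Step 3: max=313/135, min=2233/1200, spread=4943/10800
  -> spread < 1/2 first at step 3
Step 4: max=146353/64800, min=20693/10800, spread=4439/12960
Step 5: max=8495117/3888000, min=629561/324000, spread=188077/777600
Step 6: max=502344583/233280000, min=18997067/9720000, spread=1856599/9331200
Step 7: max=29722349597/13996800000, min=287749657/145800000, spread=83935301/559872000
Step 8: max=1768825929223/839808000000, min=17371675613/8748000000, spread=809160563/6718464000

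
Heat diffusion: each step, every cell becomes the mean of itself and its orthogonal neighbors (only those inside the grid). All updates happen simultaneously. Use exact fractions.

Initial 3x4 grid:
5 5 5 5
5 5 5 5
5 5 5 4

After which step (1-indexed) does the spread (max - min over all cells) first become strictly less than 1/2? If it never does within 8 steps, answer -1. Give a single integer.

Step 1: max=5, min=14/3, spread=1/3
  -> spread < 1/2 first at step 1
Step 2: max=5, min=85/18, spread=5/18
Step 3: max=5, min=1039/216, spread=41/216
Step 4: max=5, min=125383/25920, spread=4217/25920
Step 5: max=35921/7200, min=7566851/1555200, spread=38417/311040
Step 6: max=717403/144000, min=455359789/93312000, spread=1903471/18662400
Step 7: max=21484241/4320000, min=27392610911/5598720000, spread=18038617/223948800
Step 8: max=1931073241/388800000, min=1646347817149/335923200000, spread=883978523/13436928000

Answer: 1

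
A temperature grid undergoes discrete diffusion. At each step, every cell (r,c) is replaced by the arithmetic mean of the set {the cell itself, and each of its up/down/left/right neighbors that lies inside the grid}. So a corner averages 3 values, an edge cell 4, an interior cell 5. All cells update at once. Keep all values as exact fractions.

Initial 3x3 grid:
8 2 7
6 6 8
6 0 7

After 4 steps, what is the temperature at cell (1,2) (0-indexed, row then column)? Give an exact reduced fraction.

Answer: 1177519/216000

Derivation:
Step 1: cell (1,2) = 7
Step 2: cell (1,2) = 331/60
Step 3: cell (1,2) = 20627/3600
Step 4: cell (1,2) = 1177519/216000
Full grid after step 4:
  715603/129600 176063/32000 739553/129600
  2260663/432000 20497/3750 1177519/216000
  74567/14400 1479067/288000 232751/43200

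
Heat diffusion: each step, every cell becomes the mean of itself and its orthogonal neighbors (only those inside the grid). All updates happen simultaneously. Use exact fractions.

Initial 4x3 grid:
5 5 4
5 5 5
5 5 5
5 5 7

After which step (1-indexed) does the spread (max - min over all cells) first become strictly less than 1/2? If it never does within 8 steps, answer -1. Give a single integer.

Answer: 4

Derivation:
Step 1: max=17/3, min=14/3, spread=1
Step 2: max=50/9, min=85/18, spread=5/6
Step 3: max=2315/432, min=13963/2880, spread=4411/8640
Step 4: max=34351/6480, min=126643/25920, spread=3587/8640
  -> spread < 1/2 first at step 4
Step 5: max=4071067/777600, min=50988211/10368000, spread=9878047/31104000
Step 6: max=242765783/46656000, min=153855167/31104000, spread=4793213/18662400
Step 7: max=14481647257/2799360000, min=185277284011/37324800000, spread=23434038247/111974400000
Step 8: max=865615322963/167961600000, min=557807485567/111974400000, spread=2312327569/13436928000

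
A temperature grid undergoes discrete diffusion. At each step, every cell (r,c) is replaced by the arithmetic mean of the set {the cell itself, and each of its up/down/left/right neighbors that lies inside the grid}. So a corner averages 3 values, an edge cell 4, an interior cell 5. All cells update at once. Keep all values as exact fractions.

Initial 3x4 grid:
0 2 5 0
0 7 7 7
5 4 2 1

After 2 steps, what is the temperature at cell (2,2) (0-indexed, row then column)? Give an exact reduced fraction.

Step 1: cell (2,2) = 7/2
Step 2: cell (2,2) = 127/30
Full grid after step 2:
  43/18 35/12 83/20 15/4
  8/3 103/25 407/100 1001/240
  7/2 15/4 127/30 127/36

Answer: 127/30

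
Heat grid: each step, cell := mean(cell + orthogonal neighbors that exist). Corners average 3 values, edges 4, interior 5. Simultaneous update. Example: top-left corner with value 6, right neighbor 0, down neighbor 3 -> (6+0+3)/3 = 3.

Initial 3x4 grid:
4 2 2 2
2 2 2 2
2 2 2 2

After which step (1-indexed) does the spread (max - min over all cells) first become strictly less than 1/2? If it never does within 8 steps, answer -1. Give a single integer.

Answer: 3

Derivation:
Step 1: max=8/3, min=2, spread=2/3
Step 2: max=23/9, min=2, spread=5/9
Step 3: max=257/108, min=2, spread=41/108
  -> spread < 1/2 first at step 3
Step 4: max=30137/12960, min=2, spread=4217/12960
Step 5: max=1764349/777600, min=7279/3600, spread=38417/155520
Step 6: max=104512211/46656000, min=146597/72000, spread=1903471/9331200
Step 7: max=6199709089/2799360000, min=4435759/2160000, spread=18038617/111974400
Step 8: max=369191382851/167961600000, min=401726759/194400000, spread=883978523/6718464000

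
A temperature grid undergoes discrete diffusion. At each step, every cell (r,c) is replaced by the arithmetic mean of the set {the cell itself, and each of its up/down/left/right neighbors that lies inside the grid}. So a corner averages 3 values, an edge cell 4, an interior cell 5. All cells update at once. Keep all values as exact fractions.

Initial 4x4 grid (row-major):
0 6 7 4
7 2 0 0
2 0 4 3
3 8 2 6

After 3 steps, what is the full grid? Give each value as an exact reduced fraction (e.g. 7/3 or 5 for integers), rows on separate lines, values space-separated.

After step 1:
  13/3 15/4 17/4 11/3
  11/4 3 13/5 7/4
  3 16/5 9/5 13/4
  13/3 13/4 5 11/3
After step 2:
  65/18 23/6 107/30 29/9
  157/48 153/50 67/25 169/60
  797/240 57/20 317/100 157/60
  127/36 947/240 823/240 143/36
After step 3:
  1543/432 1583/450 2993/900 1729/540
  23873/7200 18833/6000 1147/375 5101/1800
  4669/1440 1226/375 3539/1200 5659/1800
  1943/540 4951/1440 26131/7200 7213/2160

Answer: 1543/432 1583/450 2993/900 1729/540
23873/7200 18833/6000 1147/375 5101/1800
4669/1440 1226/375 3539/1200 5659/1800
1943/540 4951/1440 26131/7200 7213/2160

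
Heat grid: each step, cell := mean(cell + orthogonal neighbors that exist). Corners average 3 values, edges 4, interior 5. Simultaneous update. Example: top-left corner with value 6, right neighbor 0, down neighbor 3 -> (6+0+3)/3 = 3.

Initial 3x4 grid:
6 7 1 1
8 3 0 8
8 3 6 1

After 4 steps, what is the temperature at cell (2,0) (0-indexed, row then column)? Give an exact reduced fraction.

Answer: 681571/129600

Derivation:
Step 1: cell (2,0) = 19/3
Step 2: cell (2,0) = 211/36
Step 3: cell (2,0) = 11747/2160
Step 4: cell (2,0) = 681571/129600
Full grid after step 4:
  8291/1600 53557/12000 402133/108000 210683/64800
  4519739/864000 1666801/360000 665813/180000 1487137/432000
  681571/129600 248819/54000 11903/3000 8429/2400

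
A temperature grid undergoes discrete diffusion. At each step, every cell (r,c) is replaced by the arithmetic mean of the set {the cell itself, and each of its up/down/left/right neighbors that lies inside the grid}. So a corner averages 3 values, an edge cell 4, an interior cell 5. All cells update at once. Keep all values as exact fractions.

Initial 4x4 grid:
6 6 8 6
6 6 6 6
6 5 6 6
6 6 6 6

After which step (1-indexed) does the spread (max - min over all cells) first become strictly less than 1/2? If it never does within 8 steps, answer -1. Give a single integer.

Answer: 4

Derivation:
Step 1: max=20/3, min=23/4, spread=11/12
Step 2: max=391/60, min=289/50, spread=221/300
Step 3: max=3451/540, min=14033/2400, spread=11743/21600
Step 4: max=10189/1620, min=63229/10800, spread=14093/32400
  -> spread < 1/2 first at step 4
Step 5: max=152099/24300, min=1908019/324000, spread=359903/972000
Step 6: max=11321969/1822500, min=57363397/9720000, spread=9061313/29160000
Step 7: max=2706249781/437400000, min=1727881213/291600000, spread=228855923/874800000
Step 8: max=8084373163/1312200000, min=51972697009/8748000000, spread=5769372233/26244000000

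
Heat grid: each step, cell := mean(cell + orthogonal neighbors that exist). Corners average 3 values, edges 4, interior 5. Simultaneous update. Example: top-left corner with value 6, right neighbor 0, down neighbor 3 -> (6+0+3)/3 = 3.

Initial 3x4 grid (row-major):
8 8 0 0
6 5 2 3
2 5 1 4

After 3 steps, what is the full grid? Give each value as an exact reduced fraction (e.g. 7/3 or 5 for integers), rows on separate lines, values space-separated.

After step 1:
  22/3 21/4 5/2 1
  21/4 26/5 11/5 9/4
  13/3 13/4 3 8/3
After step 2:
  107/18 1217/240 219/80 23/12
  1327/240 423/100 303/100 487/240
  77/18 947/240 667/240 95/36
After step 3:
  1489/270 32369/7200 2551/800 401/180
  71933/14400 26167/6000 17767/6000 34613/14400
  4951/1080 27419/7200 22309/7200 2681/1080

Answer: 1489/270 32369/7200 2551/800 401/180
71933/14400 26167/6000 17767/6000 34613/14400
4951/1080 27419/7200 22309/7200 2681/1080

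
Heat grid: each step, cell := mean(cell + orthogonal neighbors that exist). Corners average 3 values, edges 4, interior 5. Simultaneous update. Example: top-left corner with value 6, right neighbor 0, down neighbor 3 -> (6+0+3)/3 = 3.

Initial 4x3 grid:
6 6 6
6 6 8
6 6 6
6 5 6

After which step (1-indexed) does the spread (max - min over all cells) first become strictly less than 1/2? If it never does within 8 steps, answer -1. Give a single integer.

Answer: 4

Derivation:
Step 1: max=20/3, min=17/3, spread=1
Step 2: max=391/60, min=1373/240, spread=191/240
Step 3: max=3451/540, min=12523/2160, spread=427/720
Step 4: max=101953/16200, min=762929/129600, spread=1171/2880
  -> spread < 1/2 first at step 4
Step 5: max=3045031/486000, min=45970531/7776000, spread=183331/518400
Step 6: max=181411649/29160000, min=2778170009/466560000, spread=331777/1244160
Step 7: max=5422016783/874800000, min=167316996331/27993600000, spread=9166727/41472000
Step 8: max=648148800719/104976000000, min=10078123364129/1679616000000, spread=779353193/4478976000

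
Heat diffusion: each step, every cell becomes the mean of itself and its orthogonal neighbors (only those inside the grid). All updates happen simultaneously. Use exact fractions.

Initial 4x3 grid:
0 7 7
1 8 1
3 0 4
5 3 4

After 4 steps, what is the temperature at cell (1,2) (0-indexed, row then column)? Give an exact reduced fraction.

Answer: 18647/4800

Derivation:
Step 1: cell (1,2) = 5
Step 2: cell (1,2) = 313/80
Step 3: cell (1,2) = 2017/480
Step 4: cell (1,2) = 18647/4800
Full grid after step 4:
  24391/6480 341941/86400 1547/360
  146273/43200 5459/1440 18647/4800
  140897/43200 11821/3600 155147/43200
  39893/12960 141337/43200 42323/12960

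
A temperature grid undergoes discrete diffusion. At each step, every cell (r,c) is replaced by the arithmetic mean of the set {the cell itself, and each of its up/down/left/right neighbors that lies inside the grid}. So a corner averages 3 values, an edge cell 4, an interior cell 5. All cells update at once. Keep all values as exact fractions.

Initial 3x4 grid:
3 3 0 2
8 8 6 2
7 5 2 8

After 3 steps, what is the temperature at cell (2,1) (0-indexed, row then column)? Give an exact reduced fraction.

Answer: 39031/7200

Derivation:
Step 1: cell (2,1) = 11/2
Step 2: cell (2,1) = 281/48
Step 3: cell (2,1) = 39031/7200
Full grid after step 3:
  2171/432 30481/7200 25751/7200 6491/2160
  39761/7200 15289/3000 12109/3000 27401/7200
  2597/432 39031/7200 3889/800 3007/720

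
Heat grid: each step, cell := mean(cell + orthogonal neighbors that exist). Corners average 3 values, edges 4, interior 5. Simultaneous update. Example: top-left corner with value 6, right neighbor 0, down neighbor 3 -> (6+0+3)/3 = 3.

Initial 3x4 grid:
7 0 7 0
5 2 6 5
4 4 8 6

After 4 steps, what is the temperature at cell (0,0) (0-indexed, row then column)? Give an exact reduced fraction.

Step 1: cell (0,0) = 4
Step 2: cell (0,0) = 25/6
Step 3: cell (0,0) = 317/80
Step 4: cell (0,0) = 1777/432
Full grid after step 4:
  1777/432 19633/4800 62207/14400 12617/2880
  363299/86400 79631/18000 328559/72000 831079/172800
  11555/2592 99311/21600 107723/21600 131063/25920

Answer: 1777/432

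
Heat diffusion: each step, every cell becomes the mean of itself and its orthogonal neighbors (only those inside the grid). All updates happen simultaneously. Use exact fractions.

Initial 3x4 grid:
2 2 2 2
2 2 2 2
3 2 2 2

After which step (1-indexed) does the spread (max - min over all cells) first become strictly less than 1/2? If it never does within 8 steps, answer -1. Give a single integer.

Step 1: max=7/3, min=2, spread=1/3
  -> spread < 1/2 first at step 1
Step 2: max=41/18, min=2, spread=5/18
Step 3: max=473/216, min=2, spread=41/216
Step 4: max=56057/25920, min=2, spread=4217/25920
Step 5: max=3319549/1555200, min=14479/7200, spread=38417/311040
Step 6: max=197824211/93312000, min=290597/144000, spread=1903471/18662400
Step 7: max=11798429089/5598720000, min=8755759/4320000, spread=18038617/223948800
Step 8: max=705114582851/335923200000, min=790526759/388800000, spread=883978523/13436928000

Answer: 1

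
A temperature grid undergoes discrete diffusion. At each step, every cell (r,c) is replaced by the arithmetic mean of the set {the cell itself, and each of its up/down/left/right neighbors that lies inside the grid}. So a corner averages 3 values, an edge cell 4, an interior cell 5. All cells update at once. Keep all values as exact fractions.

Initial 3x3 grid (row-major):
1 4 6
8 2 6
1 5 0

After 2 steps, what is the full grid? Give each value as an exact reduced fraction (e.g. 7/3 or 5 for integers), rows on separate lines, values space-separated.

Answer: 127/36 215/48 145/36
17/4 67/20 35/8
29/9 23/6 55/18

Derivation:
After step 1:
  13/3 13/4 16/3
  3 5 7/2
  14/3 2 11/3
After step 2:
  127/36 215/48 145/36
  17/4 67/20 35/8
  29/9 23/6 55/18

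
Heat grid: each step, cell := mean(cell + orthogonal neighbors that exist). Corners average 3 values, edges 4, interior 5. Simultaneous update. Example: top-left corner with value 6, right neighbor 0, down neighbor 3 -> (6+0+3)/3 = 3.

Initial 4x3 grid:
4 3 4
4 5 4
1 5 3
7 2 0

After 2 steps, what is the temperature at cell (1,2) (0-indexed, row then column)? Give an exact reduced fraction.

Answer: 223/60

Derivation:
Step 1: cell (1,2) = 4
Step 2: cell (1,2) = 223/60
Full grid after step 2:
  67/18 233/60 35/9
  937/240 189/50 223/60
  857/240 363/100 89/30
  133/36 117/40 49/18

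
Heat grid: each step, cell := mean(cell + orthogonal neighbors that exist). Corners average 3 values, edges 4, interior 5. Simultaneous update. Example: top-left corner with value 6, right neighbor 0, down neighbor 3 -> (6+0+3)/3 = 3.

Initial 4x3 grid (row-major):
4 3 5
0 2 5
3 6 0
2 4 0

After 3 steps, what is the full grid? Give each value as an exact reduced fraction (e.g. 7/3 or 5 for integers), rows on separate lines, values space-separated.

After step 1:
  7/3 7/2 13/3
  9/4 16/5 3
  11/4 3 11/4
  3 3 4/3
After step 2:
  97/36 401/120 65/18
  79/30 299/100 797/240
  11/4 147/50 121/48
  35/12 31/12 85/36
After step 3:
  3121/1080 22747/7200 7397/2160
  9961/3600 18271/6000 22397/7200
  281/100 16541/6000 20057/7200
  11/4 9721/3600 1075/432

Answer: 3121/1080 22747/7200 7397/2160
9961/3600 18271/6000 22397/7200
281/100 16541/6000 20057/7200
11/4 9721/3600 1075/432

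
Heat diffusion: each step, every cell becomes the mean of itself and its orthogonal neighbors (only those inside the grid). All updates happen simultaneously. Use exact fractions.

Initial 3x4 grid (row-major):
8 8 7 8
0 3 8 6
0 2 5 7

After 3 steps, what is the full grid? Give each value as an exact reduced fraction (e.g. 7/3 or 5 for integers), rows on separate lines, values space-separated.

Answer: 632/135 7891/1440 3137/480 2473/360
3461/960 457/100 1147/200 6287/960
6067/2160 163/45 1231/240 1417/240

Derivation:
After step 1:
  16/3 13/2 31/4 7
  11/4 21/5 29/5 29/4
  2/3 5/2 11/2 6
After step 2:
  175/36 1427/240 541/80 22/3
  259/80 87/20 61/10 521/80
  71/36 193/60 99/20 25/4
After step 3:
  632/135 7891/1440 3137/480 2473/360
  3461/960 457/100 1147/200 6287/960
  6067/2160 163/45 1231/240 1417/240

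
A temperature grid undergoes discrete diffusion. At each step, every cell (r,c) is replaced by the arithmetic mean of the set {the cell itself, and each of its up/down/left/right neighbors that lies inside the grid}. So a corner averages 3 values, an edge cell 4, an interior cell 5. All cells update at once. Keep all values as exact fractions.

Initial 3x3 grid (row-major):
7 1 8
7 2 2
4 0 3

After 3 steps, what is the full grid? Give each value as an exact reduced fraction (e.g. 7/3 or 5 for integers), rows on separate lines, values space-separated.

After step 1:
  5 9/2 11/3
  5 12/5 15/4
  11/3 9/4 5/3
After step 2:
  29/6 467/120 143/36
  241/60 179/50 689/240
  131/36 599/240 23/9
After step 3:
  1529/360 29299/7200 7729/2160
  7231/1800 3371/1000 46723/14400
  7309/2160 44173/14400 713/270

Answer: 1529/360 29299/7200 7729/2160
7231/1800 3371/1000 46723/14400
7309/2160 44173/14400 713/270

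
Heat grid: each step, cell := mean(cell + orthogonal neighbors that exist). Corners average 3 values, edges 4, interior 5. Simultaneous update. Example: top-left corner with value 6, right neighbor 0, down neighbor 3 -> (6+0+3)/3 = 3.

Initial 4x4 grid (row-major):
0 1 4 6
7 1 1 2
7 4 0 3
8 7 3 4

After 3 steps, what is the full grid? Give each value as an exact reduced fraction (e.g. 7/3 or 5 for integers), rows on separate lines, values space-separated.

After step 1:
  8/3 3/2 3 4
  15/4 14/5 8/5 3
  13/2 19/5 11/5 9/4
  22/3 11/2 7/2 10/3
After step 2:
  95/36 299/120 101/40 10/3
  943/240 269/100 63/25 217/80
  1283/240 104/25 267/100 647/240
  58/9 151/30 109/30 109/36
After step 3:
  6523/2160 9311/3600 1087/400 2057/720
  26287/7200 18949/6000 5247/2000 6757/2400
  35783/7200 23879/6000 3763/1200 19991/7200
  12113/2160 1084/225 808/225 6737/2160

Answer: 6523/2160 9311/3600 1087/400 2057/720
26287/7200 18949/6000 5247/2000 6757/2400
35783/7200 23879/6000 3763/1200 19991/7200
12113/2160 1084/225 808/225 6737/2160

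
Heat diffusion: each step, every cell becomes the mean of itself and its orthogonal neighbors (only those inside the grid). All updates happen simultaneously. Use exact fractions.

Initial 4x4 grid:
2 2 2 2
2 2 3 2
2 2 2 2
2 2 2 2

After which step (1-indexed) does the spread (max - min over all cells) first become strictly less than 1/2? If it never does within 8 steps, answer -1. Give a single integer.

Step 1: max=9/4, min=2, spread=1/4
  -> spread < 1/2 first at step 1
Step 2: max=111/50, min=2, spread=11/50
Step 3: max=5167/2400, min=2, spread=367/2400
Step 4: max=23171/10800, min=1213/600, spread=1337/10800
Step 5: max=689669/324000, min=36469/18000, spread=33227/324000
Step 6: max=20654327/9720000, min=220049/108000, spread=849917/9720000
Step 7: max=616914347/291600000, min=3308533/1620000, spread=21378407/291600000
Step 8: max=18462462371/8748000000, min=995688343/486000000, spread=540072197/8748000000

Answer: 1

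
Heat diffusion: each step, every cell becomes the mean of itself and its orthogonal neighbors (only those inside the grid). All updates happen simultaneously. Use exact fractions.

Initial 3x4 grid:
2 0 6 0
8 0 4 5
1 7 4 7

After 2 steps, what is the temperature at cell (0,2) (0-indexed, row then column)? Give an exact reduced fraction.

Answer: 359/120

Derivation:
Step 1: cell (0,2) = 5/2
Step 2: cell (0,2) = 359/120
Full grid after step 2:
  97/36 349/120 359/120 61/18
  913/240 307/100 98/25 21/5
  133/36 529/120 529/120 89/18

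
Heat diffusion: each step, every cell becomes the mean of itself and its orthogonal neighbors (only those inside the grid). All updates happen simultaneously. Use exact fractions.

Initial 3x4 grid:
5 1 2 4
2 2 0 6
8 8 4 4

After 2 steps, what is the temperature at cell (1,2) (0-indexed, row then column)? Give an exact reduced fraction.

Answer: 293/100

Derivation:
Step 1: cell (1,2) = 14/5
Step 2: cell (1,2) = 293/100
Full grid after step 2:
  113/36 571/240 221/80 37/12
  931/240 353/100 293/100 449/120
  21/4 181/40 509/120 73/18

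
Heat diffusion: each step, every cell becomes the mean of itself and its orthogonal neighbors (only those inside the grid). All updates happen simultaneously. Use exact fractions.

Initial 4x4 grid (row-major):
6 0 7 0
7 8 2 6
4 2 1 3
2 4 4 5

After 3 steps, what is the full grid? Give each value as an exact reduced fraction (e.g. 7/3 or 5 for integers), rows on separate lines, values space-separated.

After step 1:
  13/3 21/4 9/4 13/3
  25/4 19/5 24/5 11/4
  15/4 19/5 12/5 15/4
  10/3 3 7/2 4
After step 2:
  95/18 469/120 499/120 28/9
  68/15 239/50 16/5 469/120
  257/60 67/20 73/20 129/40
  121/36 409/120 129/40 15/4
After step 3:
  4939/1080 2039/450 647/180 503/135
  16987/3600 11863/3000 5909/1500 121/36
  559/144 11683/3000 333/100 109/30
  3979/1080 1201/360 421/120 17/5

Answer: 4939/1080 2039/450 647/180 503/135
16987/3600 11863/3000 5909/1500 121/36
559/144 11683/3000 333/100 109/30
3979/1080 1201/360 421/120 17/5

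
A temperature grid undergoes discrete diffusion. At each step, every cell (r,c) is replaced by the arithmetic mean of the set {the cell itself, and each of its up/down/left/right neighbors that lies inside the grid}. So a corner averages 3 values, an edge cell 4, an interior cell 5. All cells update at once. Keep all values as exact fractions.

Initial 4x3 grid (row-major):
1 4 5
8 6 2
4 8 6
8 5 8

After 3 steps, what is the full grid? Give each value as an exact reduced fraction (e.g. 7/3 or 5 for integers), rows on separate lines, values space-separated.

Answer: 10211/2160 447/100 9751/2160
37019/7200 5227/1000 35719/7200
43549/7200 11639/2000 42449/7200
3367/540 30911/4800 833/135

Derivation:
After step 1:
  13/3 4 11/3
  19/4 28/5 19/4
  7 29/5 6
  17/3 29/4 19/3
After step 2:
  157/36 22/5 149/36
  1301/240 249/50 1201/240
  1393/240 633/100 1373/240
  239/36 501/80 235/36
After step 3:
  10211/2160 447/100 9751/2160
  37019/7200 5227/1000 35719/7200
  43549/7200 11639/2000 42449/7200
  3367/540 30911/4800 833/135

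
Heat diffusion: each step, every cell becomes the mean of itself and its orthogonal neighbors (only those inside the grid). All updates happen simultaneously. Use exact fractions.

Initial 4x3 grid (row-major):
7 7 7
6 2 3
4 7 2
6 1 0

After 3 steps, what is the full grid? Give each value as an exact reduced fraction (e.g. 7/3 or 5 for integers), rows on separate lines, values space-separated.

After step 1:
  20/3 23/4 17/3
  19/4 5 7/2
  23/4 16/5 3
  11/3 7/2 1
After step 2:
  103/18 277/48 179/36
  133/24 111/25 103/24
  521/120 409/100 107/40
  155/36 341/120 5/2
After step 3:
  2453/432 75259/14400 2165/432
  18041/3600 28961/6000 14741/3600
  16451/3600 11033/3000 4067/1200
  517/135 24727/7200 481/180

Answer: 2453/432 75259/14400 2165/432
18041/3600 28961/6000 14741/3600
16451/3600 11033/3000 4067/1200
517/135 24727/7200 481/180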